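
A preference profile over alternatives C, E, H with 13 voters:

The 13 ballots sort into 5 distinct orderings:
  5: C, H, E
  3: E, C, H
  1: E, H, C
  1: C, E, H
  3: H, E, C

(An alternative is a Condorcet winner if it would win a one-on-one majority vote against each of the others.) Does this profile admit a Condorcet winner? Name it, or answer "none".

none

Head-to-head results (13 voters):
C vs E: 5+1 = 6 for C, 7 for E — E by 7–6.
C vs H: C preferred on 5+3+1 = 9 ballots; C wins 9–4.
E vs H: E is ranked higher on 3+1+1 = 5 ballots, H on 8. H wins 8–5.
No alternative is unbeaten: C loses to E; E loses to H; H loses to C. In particular C > H > E > C is a majority cycle — no Condorcet winner exists.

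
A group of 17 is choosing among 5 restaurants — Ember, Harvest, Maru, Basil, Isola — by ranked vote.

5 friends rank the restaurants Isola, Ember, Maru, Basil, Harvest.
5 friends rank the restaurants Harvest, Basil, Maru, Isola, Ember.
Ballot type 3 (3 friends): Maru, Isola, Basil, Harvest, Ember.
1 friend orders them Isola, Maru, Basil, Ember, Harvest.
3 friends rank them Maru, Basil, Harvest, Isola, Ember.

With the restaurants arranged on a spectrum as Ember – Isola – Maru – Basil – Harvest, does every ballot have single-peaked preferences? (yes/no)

yes

Axis positions: Ember=1, Isola=2, Maru=3, Basil=4, Harvest=5.
Ballot type 1 (peak Isola at position 2): ranking walks positions 2-1-3-4-5, expanding outward from the peak — single-peaked.
Ballot type 2 (peak Harvest at position 5): ranking walks positions 5-4-3-2-1, expanding outward from the peak — single-peaked.
Ballot type 3 (peak Maru at position 3): ranking walks positions 3-2-4-5-1, expanding outward from the peak — single-peaked.
Ballot type 4 (peak Isola at position 2): ranking walks positions 2-3-4-1-5, expanding outward from the peak — single-peaked.
Ballot type 5 (peak Maru at position 3): ranking walks positions 3-4-5-2-1, expanding outward from the peak — single-peaked.
Every ranking is single-peaked on this axis.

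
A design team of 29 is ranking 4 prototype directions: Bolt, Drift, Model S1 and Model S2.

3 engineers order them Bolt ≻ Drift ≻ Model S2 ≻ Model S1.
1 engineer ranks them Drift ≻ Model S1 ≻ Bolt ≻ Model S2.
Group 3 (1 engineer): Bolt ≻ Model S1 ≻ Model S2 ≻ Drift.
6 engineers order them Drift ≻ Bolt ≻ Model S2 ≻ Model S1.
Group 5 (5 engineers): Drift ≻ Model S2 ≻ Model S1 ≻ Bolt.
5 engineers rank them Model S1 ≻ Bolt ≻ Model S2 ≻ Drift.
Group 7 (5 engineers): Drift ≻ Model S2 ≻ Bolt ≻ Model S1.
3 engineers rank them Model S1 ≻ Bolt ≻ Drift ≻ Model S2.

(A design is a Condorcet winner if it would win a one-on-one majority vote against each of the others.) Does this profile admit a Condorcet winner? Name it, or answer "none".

Drift

Head-to-head results (29 engineers):
Bolt vs Drift: Drift, 17–12.
Bolt vs Model S1: Bolt, 15–14.
Bolt vs Model S2: Bolt, 19–10.
Drift–Model S1: Drift 20–9.
Drift vs Model S2: Drift wins 23–6.
Model S1–Model S2: Model S2 19–10.
Only Drift has no losses; Drift is the Condorcet winner.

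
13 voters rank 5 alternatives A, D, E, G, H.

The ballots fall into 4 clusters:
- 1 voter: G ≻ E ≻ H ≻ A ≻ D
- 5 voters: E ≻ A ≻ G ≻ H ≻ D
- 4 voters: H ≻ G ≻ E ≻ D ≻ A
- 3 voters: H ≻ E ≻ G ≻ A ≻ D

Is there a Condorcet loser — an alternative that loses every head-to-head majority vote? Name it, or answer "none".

D

Head-to-head results (13 voters):
A–D: A 9–4.
A–E: E 13–0.
A vs G: A preferred on 5 ballots; G wins 8–5.
A vs H: A preferred on 5 ballots; H wins 8–5.
D vs E: 0 to 13, E.
D vs G: 0 for D, 13 for G — G by 13–0.
D vs H: D preferred on 0 ballots; H wins 13–0.
E vs G: 5+3 = 8 for E, 5 for G — E by 8–5.
E vs H: H, 7–6.
G vs H: G is ranked higher on 1+5 = 6 ballots, H on 7. H wins 7–6.
D is beaten in every head-to-head and is the Condorcet loser.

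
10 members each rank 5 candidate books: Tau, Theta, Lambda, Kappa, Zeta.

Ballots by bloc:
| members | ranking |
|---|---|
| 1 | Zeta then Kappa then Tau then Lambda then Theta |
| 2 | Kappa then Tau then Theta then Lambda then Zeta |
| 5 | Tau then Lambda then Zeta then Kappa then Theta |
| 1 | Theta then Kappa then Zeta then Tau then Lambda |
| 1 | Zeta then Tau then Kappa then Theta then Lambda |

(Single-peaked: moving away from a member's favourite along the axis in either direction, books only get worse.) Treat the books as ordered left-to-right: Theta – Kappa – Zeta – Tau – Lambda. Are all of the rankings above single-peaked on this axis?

Axis positions: Theta=1, Kappa=2, Zeta=3, Tau=4, Lambda=5.
Bloc 1 (peak Zeta at position 3): ranking walks positions 3-2-4-5-1, expanding outward from the peak — single-peaked.
Bloc 2: ranking walks positions 2-4-1-5-3; Tau is ranked above Zeta even though Zeta lies between Tau and the peak Kappa on the axis — preferences dip and rise again. Not single-peaked.
Bloc 3 (peak Tau at position 4): ranking walks positions 4-5-3-2-1, expanding outward from the peak — single-peaked.
Bloc 4 (peak Theta at position 1): ranking walks positions 1-2-3-4-5, expanding outward from the peak — single-peaked.
Bloc 5 (peak Zeta at position 3): ranking walks positions 3-4-2-1-5, expanding outward from the peak — single-peaked.
Bloc 2 violates single-peakedness, so the profile is not single-peaked on this axis.

no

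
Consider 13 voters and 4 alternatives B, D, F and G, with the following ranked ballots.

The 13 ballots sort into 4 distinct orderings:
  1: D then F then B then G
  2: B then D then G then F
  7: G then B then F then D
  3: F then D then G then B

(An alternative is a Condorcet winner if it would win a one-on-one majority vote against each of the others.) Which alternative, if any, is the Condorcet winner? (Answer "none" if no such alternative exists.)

G

Pairwise majorities:
B vs D: B, 9–4.
B vs F: B preferred on 2+7 = 9 ballots; B wins 9–4.
B vs G: 1+2 = 3 for B, 10 for G — G by 10–3.
D vs F: F, 10–3.
D vs G: G, 7–6.
F–G: G 9–4.
G beats each of B, D, F — G is the Condorcet winner.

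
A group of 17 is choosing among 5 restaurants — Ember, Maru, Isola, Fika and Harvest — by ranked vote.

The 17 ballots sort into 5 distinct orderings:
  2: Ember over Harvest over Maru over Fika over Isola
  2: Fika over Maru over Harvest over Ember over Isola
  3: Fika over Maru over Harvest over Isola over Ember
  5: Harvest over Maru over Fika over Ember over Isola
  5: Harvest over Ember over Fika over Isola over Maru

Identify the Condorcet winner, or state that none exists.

Check each pair by majority over 17 ballots:
Ember–Maru: Maru 10–7.
Ember vs Isola: Ember, 14–3.
Ember–Fika: Fika 10–7.
Ember–Harvest: Harvest 15–2.
Maru–Isola: Maru 12–5.
Maru–Fika: Fika 10–7.
Maru–Harvest: Harvest 12–5.
Isola vs Fika: Fika wins 17–0.
Isola–Harvest: Harvest 17–0.
Fika vs Harvest: Harvest, 12–5.
Only Harvest has no losses; Harvest is the Condorcet winner.

Harvest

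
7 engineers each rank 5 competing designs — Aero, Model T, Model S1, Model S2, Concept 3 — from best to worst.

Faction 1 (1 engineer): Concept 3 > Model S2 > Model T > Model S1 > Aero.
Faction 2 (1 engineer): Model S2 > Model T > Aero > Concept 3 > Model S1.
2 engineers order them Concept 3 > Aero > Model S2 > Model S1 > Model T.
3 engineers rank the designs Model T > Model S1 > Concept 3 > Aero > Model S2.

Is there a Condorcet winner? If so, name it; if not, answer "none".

none

Check each pair by majority over 7 ballots:
Aero vs Model T: 2 to 5, Model T.
Aero vs Model S1: Aero is ranked higher on 1+2 = 3 ballots, Model S1 on 4. Model S1 wins 4–3.
Aero vs Model S2: 2+3 = 5 for Aero, 2 for Model S2 — Aero by 5–2.
Aero vs Concept 3: Concept 3 wins 6–1.
Model T–Model S1: Model T 5–2.
Model T–Model S2: Model S2 4–3.
Model T vs Concept 3: 1+3 = 4 for Model T, 3 for Concept 3 — Model T by 4–3.
Model S1 vs Model S2: 3 to 4, Model S2.
Model S1 vs Concept 3: Concept 3, 4–3.
Model S2 vs Concept 3: Model S2 is ranked higher on 1 ballot, Concept 3 on 6. Concept 3 wins 6–1.
No design is unbeaten: Aero loses to Model T; Model T loses to Model S2; Model S1 loses to Model T; Model S2 loses to Aero; Concept 3 loses to Model T. In particular Aero > Model S2 > Model T > Aero is a majority cycle — no Condorcet winner exists.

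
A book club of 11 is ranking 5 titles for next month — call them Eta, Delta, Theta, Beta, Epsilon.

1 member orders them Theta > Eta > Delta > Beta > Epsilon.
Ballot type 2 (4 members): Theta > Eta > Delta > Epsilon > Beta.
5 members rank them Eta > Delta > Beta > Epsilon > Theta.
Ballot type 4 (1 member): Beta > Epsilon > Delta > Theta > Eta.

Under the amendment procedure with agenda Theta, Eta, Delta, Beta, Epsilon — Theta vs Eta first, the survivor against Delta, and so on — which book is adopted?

Delta

Round 1: Theta vs Eta — 6–5, Theta advances.
Round 2: Theta vs Delta — 5–6, Delta advances.
Round 3: Delta vs Beta — 10–1, Delta advances.
Round 4: Delta vs Epsilon — 10–1, Delta advances.
The agenda winner is Delta.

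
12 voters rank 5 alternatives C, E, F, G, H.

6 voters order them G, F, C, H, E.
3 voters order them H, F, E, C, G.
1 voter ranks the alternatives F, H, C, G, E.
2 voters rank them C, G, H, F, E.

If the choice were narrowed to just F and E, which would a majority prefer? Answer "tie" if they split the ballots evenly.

F

Ballots ranking F above E: 6 + 3 + 1 + 2 = 12.
Ballots ranking E above F: 12 − 12 = 0.
F wins the head-to-head 12–0.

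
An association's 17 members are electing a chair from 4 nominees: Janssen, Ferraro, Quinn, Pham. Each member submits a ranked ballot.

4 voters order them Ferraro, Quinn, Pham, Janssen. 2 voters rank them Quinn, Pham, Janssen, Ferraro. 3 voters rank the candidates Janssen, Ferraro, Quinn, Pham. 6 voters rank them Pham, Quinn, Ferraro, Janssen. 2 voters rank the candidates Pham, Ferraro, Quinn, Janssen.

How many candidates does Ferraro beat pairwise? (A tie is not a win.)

2

Ferraro against each rival (17 voters):
Ferraro vs Janssen: Ferraro is ranked higher on 4+6+2 = 12 ballots, Janssen on 5. Ferraro wins 12–5.
Ferraro vs Quinn: Ferraro, 9–8.
Ferraro vs Pham: 7 to 10, Pham.
Ferraro beats Janssen, Quinn; loses to Pham — 2 pairwise wins.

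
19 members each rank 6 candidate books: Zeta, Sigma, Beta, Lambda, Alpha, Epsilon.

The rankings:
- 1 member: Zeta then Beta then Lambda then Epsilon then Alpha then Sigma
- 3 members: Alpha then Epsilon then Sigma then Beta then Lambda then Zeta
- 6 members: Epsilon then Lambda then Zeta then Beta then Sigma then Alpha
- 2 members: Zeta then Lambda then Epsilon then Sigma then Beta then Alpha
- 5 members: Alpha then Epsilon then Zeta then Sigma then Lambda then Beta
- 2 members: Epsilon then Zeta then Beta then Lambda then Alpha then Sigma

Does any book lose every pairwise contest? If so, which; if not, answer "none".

none

Pairwise majorities:
Zeta vs Sigma: Zeta, 16–3.
Zeta vs Beta: Zeta wins 16–3.
Zeta vs Lambda: Zeta is ranked higher on 1+2+5+2 = 10 ballots, Lambda on 9. Zeta wins 10–9.
Zeta vs Alpha: Zeta, 11–8.
Zeta vs Epsilon: Zeta preferred on 1+2 = 3 ballots; Epsilon wins 16–3.
Sigma vs Beta: 10 to 9, Sigma.
Sigma vs Lambda: 3+5 = 8 for Sigma, 11 for Lambda — Lambda by 11–8.
Sigma vs Alpha: Alpha wins 11–8.
Sigma vs Epsilon: Sigma preferred on 0 ballots; Epsilon wins 19–0.
Beta vs Lambda: 1+3+2 = 6 for Beta, 13 for Lambda — Lambda by 13–6.
Beta vs Alpha: 1+6+2+2 = 11 for Beta, 8 for Alpha — Beta by 11–8.
Beta vs Epsilon: Epsilon, 18–1.
Lambda vs Alpha: Lambda is ranked higher on 1+6+2+2 = 11 ballots, Alpha on 8. Lambda wins 11–8.
Lambda vs Epsilon: Epsilon wins 16–3.
Alpha vs Epsilon: 3+5 = 8 for Alpha, 11 for Epsilon — Epsilon by 11–8.
No book is winless: Zeta beats Sigma; Sigma beats Beta; Beta beats Alpha; Lambda beats Sigma; Alpha beats Sigma; Epsilon beats Zeta. There is no Condorcet loser.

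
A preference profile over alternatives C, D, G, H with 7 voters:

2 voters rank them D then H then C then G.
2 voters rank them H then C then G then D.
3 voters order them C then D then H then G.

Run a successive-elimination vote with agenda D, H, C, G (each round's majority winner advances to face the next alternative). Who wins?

Round 1: D vs H — 5–2, D advances.
Round 2: D vs C — 2–5, C advances.
Round 3: C vs G — 7–0, C advances.
The agenda winner is C.

C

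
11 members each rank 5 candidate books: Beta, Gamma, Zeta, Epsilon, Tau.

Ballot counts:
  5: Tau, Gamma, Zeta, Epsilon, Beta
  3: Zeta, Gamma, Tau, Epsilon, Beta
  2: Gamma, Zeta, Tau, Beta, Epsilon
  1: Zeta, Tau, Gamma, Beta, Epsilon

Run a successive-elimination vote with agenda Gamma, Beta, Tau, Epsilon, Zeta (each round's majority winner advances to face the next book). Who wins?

Round 1: Gamma vs Beta — 11–0, Gamma advances.
Round 2: Gamma vs Tau — 5–6, Tau advances.
Round 3: Tau vs Epsilon — 11–0, Tau advances.
Round 4: Tau vs Zeta — 5–6, Zeta advances.
The agenda winner is Zeta.

Zeta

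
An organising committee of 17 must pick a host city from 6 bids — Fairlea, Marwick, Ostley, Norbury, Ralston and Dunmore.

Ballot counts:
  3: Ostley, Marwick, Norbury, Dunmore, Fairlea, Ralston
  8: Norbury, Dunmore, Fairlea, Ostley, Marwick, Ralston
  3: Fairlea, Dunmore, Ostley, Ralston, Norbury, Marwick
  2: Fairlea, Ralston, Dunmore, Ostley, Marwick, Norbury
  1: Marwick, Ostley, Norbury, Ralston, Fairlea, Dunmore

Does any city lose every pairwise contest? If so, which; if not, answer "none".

Ralston

Head-to-head results (17 organisers):
Fairlea vs Marwick: Fairlea preferred on 8+3+2 = 13 ballots; Fairlea wins 13–4.
Fairlea vs Ostley: Fairlea wins 13–4.
Fairlea vs Norbury: Fairlea is ranked higher on 3+2 = 5 ballots, Norbury on 12. Norbury wins 12–5.
Fairlea vs Ralston: Fairlea is ranked higher on 3+8+3+2 = 16 ballots, Ralston on 1. Fairlea wins 16–1.
Fairlea vs Dunmore: Fairlea is ranked higher on 3+2+1 = 6 ballots, Dunmore on 11. Dunmore wins 11–6.
Marwick vs Ostley: 1 for Marwick, 16 for Ostley — Ostley by 16–1.
Marwick vs Norbury: 6 to 11, Norbury.
Marwick–Ralston: Marwick 12–5.
Marwick–Dunmore: Dunmore 13–4.
Ostley vs Norbury: Ostley wins 9–8.
Ostley–Ralston: Ostley 15–2.
Ostley vs Dunmore: 4 to 13, Dunmore.
Norbury vs Ralston: Norbury preferred on 3+8+1 = 12 ballots; Norbury wins 12–5.
Norbury vs Dunmore: Norbury, 12–5.
Ralston vs Dunmore: 3 to 14, Dunmore.
Only Ralston has no wins; Ralston is the Condorcet loser.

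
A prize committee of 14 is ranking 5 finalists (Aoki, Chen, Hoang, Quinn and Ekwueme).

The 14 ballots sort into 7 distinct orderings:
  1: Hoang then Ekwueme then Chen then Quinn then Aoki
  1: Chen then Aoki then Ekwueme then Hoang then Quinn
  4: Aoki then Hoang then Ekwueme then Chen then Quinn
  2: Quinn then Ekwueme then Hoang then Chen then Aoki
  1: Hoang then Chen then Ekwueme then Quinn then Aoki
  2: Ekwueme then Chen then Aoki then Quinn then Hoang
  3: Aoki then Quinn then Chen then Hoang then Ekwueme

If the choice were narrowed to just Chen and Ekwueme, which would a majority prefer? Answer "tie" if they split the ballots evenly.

Ekwueme

Ballots ranking Chen above Ekwueme: 1 + 1 + 3 = 5.
Ballots ranking Ekwueme above Chen: 14 − 5 = 9.
Ekwueme wins the head-to-head 9–5.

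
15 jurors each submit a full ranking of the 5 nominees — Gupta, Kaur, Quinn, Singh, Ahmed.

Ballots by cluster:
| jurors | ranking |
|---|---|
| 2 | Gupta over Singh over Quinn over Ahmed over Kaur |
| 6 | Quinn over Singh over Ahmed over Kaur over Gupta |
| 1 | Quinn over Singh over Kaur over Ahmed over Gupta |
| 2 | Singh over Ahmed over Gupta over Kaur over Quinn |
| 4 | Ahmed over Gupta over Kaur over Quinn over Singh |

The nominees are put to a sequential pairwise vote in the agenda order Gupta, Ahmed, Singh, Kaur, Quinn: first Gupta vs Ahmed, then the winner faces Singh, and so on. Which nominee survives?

Quinn

Round 1: Gupta vs Ahmed — 2–13, Ahmed advances.
Round 2: Ahmed vs Singh — 4–11, Singh advances.
Round 3: Singh vs Kaur — 11–4, Singh advances.
Round 4: Singh vs Quinn — 4–11, Quinn advances.
Quinn survives the agenda.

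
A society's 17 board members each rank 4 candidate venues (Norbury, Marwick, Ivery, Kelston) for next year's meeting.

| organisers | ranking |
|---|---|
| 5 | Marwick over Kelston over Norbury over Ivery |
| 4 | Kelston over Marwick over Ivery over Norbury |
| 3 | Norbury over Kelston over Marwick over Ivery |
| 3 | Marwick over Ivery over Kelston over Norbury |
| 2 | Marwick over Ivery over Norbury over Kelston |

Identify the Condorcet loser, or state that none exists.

Pairwise majorities:
Norbury vs Marwick: Norbury is ranked higher on 3 ballots, Marwick on 14. Marwick wins 14–3.
Norbury vs Ivery: Ivery wins 9–8.
Norbury vs Kelston: 5 to 12, Kelston.
Marwick–Ivery: Marwick 17–0.
Marwick vs Kelston: Marwick, 10–7.
Ivery vs Kelston: Kelston wins 12–5.
Norbury loses to every other city — it is the Condorcet loser.

Norbury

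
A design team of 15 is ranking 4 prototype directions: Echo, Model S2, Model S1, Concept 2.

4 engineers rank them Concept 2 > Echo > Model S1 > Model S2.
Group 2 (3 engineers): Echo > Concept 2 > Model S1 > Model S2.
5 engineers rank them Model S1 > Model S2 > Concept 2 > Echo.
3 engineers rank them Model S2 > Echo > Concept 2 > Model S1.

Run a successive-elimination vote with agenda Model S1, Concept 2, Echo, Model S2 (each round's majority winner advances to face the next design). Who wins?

Model S2

Round 1: Model S1 vs Concept 2 — 5–10, Concept 2 advances.
Round 2: Concept 2 vs Echo — 9–6, Concept 2 advances.
Round 3: Concept 2 vs Model S2 — 7–8, Model S2 advances.
The agenda winner is Model S2.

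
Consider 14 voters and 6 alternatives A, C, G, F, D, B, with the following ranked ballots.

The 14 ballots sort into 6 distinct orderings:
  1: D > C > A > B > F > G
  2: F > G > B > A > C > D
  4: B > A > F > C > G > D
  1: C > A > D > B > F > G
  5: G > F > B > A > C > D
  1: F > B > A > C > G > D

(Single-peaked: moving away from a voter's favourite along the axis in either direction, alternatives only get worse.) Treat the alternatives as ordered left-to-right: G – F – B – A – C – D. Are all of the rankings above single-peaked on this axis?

Axis positions: G=1, F=2, B=3, A=4, C=5, D=6.
Bloc 1 (peak D at position 6): ranking walks positions 6-5-4-3-2-1, expanding outward from the peak — single-peaked.
Bloc 2 (peak F at position 2): ranking walks positions 2-1-3-4-5-6, expanding outward from the peak — single-peaked.
Bloc 3 (peak B at position 3): ranking walks positions 3-4-2-5-1-6, expanding outward from the peak — single-peaked.
Bloc 4 (peak C at position 5): ranking walks positions 5-4-6-3-2-1, expanding outward from the peak — single-peaked.
Bloc 5 (peak G at position 1): ranking walks positions 1-2-3-4-5-6, expanding outward from the peak — single-peaked.
Bloc 6 (peak F at position 2): ranking walks positions 2-3-4-5-1-6, expanding outward from the peak — single-peaked.
Every ranking is single-peaked on this axis.

yes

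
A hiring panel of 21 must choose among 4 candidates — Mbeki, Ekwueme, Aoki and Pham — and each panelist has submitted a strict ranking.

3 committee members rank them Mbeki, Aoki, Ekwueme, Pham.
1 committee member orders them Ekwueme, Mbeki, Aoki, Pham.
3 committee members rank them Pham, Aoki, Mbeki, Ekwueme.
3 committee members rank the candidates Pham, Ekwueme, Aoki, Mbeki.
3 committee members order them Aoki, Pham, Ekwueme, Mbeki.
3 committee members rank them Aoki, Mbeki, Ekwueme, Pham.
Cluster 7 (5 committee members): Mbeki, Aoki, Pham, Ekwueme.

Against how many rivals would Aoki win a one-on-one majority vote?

Aoki against each rival (21 committee members):
Aoki–Mbeki: Aoki 12–9.
Aoki vs Ekwueme: Aoki wins 17–4.
Aoki vs Pham: Aoki wins 15–6.
Aoki beats Mbeki, Ekwueme, Pham — 3 pairwise wins.

3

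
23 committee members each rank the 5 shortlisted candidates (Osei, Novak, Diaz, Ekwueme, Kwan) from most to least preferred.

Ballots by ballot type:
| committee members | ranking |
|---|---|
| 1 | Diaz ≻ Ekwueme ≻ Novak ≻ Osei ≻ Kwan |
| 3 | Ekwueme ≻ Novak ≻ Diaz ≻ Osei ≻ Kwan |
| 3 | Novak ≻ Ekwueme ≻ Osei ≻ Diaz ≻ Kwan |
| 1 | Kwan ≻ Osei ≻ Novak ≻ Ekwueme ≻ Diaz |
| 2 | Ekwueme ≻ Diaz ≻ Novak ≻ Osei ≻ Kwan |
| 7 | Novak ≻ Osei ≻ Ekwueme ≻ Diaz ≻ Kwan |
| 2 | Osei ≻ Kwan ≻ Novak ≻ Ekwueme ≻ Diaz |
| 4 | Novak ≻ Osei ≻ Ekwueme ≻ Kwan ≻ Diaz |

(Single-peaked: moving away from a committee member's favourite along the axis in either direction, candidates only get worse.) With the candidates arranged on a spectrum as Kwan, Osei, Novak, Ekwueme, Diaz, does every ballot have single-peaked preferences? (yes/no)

yes

Axis positions: Kwan=1, Osei=2, Novak=3, Ekwueme=4, Diaz=5.
Ballot type 1 (peak Diaz at position 5): ranking walks positions 5-4-3-2-1, expanding outward from the peak — single-peaked.
Ballot type 2 (peak Ekwueme at position 4): ranking walks positions 4-3-5-2-1, expanding outward from the peak — single-peaked.
Ballot type 3 (peak Novak at position 3): ranking walks positions 3-4-2-5-1, expanding outward from the peak — single-peaked.
Ballot type 4 (peak Kwan at position 1): ranking walks positions 1-2-3-4-5, expanding outward from the peak — single-peaked.
Ballot type 5 (peak Ekwueme at position 4): ranking walks positions 4-5-3-2-1, expanding outward from the peak — single-peaked.
Ballot type 6 (peak Novak at position 3): ranking walks positions 3-2-4-5-1, expanding outward from the peak — single-peaked.
Ballot type 7 (peak Osei at position 2): ranking walks positions 2-1-3-4-5, expanding outward from the peak — single-peaked.
Ballot type 8 (peak Novak at position 3): ranking walks positions 3-2-4-1-5, expanding outward from the peak — single-peaked.
Every ranking is single-peaked on this axis.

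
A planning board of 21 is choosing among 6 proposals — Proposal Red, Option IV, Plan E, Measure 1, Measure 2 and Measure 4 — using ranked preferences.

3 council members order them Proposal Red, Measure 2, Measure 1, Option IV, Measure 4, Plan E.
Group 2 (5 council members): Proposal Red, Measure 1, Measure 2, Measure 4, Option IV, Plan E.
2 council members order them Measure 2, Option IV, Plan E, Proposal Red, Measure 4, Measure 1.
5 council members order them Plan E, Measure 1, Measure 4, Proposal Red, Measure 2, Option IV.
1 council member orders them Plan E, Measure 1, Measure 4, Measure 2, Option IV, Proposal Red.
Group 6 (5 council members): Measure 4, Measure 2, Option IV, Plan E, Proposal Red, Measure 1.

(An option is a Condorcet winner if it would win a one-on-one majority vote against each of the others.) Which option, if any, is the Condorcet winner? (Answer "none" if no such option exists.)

Pairwise majorities:
Proposal Red vs Option IV: Proposal Red wins 13–8.
Proposal Red vs Plan E: Plan E, 13–8.
Proposal Red–Measure 1: Proposal Red 15–6.
Proposal Red vs Measure 2: Proposal Red wins 13–8.
Proposal Red vs Measure 4: Measure 4 wins 11–10.
Option IV vs Plan E: Option IV wins 15–6.
Option IV–Measure 1: Measure 1 14–7.
Option IV vs Measure 2: Measure 2 wins 21–0.
Option IV–Measure 4: Measure 4 16–5.
Plan E vs Measure 1: Plan E wins 13–8.
Plan E vs Measure 2: Measure 2, 15–6.
Plan E vs Measure 4: Measure 4 wins 13–8.
Measure 1–Measure 2: Measure 1 11–10.
Measure 1–Measure 4: Measure 1 14–7.
Measure 2 vs Measure 4: Measure 4 wins 11–10.
Every option loses at least once (Proposal Red loses to Plan E; Option IV loses to Proposal Red; Plan E loses to Option IV; Measure 1 loses to Proposal Red; Measure 2 loses to Proposal Red; Measure 4 loses to Measure 1). The majority relation contains the cycle Proposal Red beats Option IV beats Plan E beats Proposal Red, so there is no Condorcet winner.

none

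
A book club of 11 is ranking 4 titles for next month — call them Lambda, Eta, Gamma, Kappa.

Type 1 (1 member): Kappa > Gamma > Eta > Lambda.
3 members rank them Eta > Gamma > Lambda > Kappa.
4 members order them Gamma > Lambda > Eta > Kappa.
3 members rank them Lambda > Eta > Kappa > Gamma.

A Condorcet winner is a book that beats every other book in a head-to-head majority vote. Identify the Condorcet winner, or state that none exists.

Pairwise majorities:
Lambda vs Eta: Lambda preferred on 4+3 = 7 ballots; Lambda wins 7–4.
Lambda vs Gamma: Gamma, 8–3.
Lambda vs Kappa: 3+4+3 = 10 for Lambda, 1 for Kappa — Lambda by 10–1.
Eta–Gamma: Eta 6–5.
Eta vs Kappa: Eta preferred on 3+4+3 = 10 ballots; Eta wins 10–1.
Gamma vs Kappa: 3+4 = 7 for Gamma, 4 for Kappa — Gamma by 7–4.
No book is unbeaten: Lambda loses to Gamma; Eta loses to Lambda; Gamma loses to Eta; Kappa loses to Lambda. In particular Lambda > Eta > Gamma > Lambda is a majority cycle — no Condorcet winner exists.

none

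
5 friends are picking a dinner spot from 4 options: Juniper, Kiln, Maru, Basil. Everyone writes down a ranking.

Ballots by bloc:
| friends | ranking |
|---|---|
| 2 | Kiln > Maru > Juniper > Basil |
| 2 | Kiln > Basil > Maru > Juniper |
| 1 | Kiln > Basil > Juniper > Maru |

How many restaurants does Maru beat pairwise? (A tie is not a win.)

Maru against each rival (5 friends):
Maru vs Juniper: Maru preferred on 2+2 = 4 ballots; Maru wins 4–1.
Maru vs Kiln: 0 for Maru, 5 for Kiln — Kiln by 5–0.
Maru vs Basil: Basil wins 3–2.
Maru beats Juniper; loses to Kiln, Basil — 1 pairwise win.

1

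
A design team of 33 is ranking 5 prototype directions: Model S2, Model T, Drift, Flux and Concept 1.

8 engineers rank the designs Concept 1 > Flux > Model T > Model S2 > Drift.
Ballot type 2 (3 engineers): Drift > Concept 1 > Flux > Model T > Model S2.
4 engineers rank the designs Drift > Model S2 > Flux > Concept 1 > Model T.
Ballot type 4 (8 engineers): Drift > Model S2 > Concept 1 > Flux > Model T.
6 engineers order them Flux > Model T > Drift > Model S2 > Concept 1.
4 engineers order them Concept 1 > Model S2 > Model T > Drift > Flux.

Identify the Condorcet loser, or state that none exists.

Head-to-head results (33 engineers):
Model S2 vs Model T: Model T, 17–16.
Model S2 vs Drift: 8+4 = 12 for Model S2, 21 for Drift — Drift by 21–12.
Model S2 vs Flux: Flux, 17–16.
Model S2 vs Concept 1: Model S2 is ranked higher on 4+8+6 = 18 ballots, Concept 1 on 15. Model S2 wins 18–15.
Model T vs Drift: Model T wins 18–15.
Model T vs Flux: Flux wins 29–4.
Model T vs Concept 1: 6 for Model T, 27 for Concept 1 — Concept 1 by 27–6.
Drift–Flux: Drift 19–14.
Drift vs Concept 1: 21 to 12, Drift.
Flux vs Concept 1: Flux preferred on 4+6 = 10 ballots; Concept 1 wins 23–10.
Every design wins at least one matchup (Model S2 beats Concept 1; Model T beats Model S2; Drift beats Model S2; Flux beats Model S2; Concept 1 beats Model T), so there is no Condorcet loser.

none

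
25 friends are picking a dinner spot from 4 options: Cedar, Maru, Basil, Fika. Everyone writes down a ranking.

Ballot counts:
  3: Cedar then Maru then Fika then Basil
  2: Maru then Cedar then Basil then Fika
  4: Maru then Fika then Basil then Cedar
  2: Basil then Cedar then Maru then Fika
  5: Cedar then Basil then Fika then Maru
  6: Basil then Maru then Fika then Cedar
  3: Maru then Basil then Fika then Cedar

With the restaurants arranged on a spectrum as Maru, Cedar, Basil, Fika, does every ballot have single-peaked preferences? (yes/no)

Axis positions: Maru=1, Cedar=2, Basil=3, Fika=4.
Faction 1: ranking walks positions 2-1-4-3; Fika is ranked above Basil even though Basil lies between Fika and the peak Cedar on the axis — preferences dip and rise again. Not single-peaked.
Faction 2 (peak Maru at position 1): ranking walks positions 1-2-3-4, expanding outward from the peak — single-peaked.
Faction 3: ranking walks positions 1-4-3-2; Fika is ranked above Cedar even though Cedar lies between Fika and the peak Maru on the axis — preferences dip and rise again. Not single-peaked.
Faction 4 (peak Basil at position 3): ranking walks positions 3-2-1-4, expanding outward from the peak — single-peaked.
Faction 5 (peak Cedar at position 2): ranking walks positions 2-3-4-1, expanding outward from the peak — single-peaked.
Faction 6: ranking walks positions 3-1-4-2; Maru is ranked above Cedar even though Cedar lies between Maru and the peak Basil on the axis — preferences dip and rise again. Not single-peaked.
Faction 7: ranking walks positions 1-3-4-2; Basil is ranked above Cedar even though Cedar lies between Basil and the peak Maru on the axis — preferences dip and rise again. Not single-peaked.
Faction 1 violates single-peakedness, so the profile is not single-peaked on this axis.

no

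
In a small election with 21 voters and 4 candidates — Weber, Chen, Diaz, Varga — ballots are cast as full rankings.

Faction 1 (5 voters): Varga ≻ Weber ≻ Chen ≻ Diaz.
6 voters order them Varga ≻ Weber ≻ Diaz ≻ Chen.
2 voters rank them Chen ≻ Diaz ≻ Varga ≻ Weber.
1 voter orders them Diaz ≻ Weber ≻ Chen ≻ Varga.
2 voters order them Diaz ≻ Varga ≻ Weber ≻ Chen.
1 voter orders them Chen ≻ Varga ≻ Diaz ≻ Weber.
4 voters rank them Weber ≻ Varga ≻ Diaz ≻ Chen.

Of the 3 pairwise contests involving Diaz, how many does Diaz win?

Diaz against each rival (21 voters):
Diaz vs Weber: Diaz is ranked higher on 2+1+2+1 = 6 ballots, Weber on 15. Weber wins 15–6.
Diaz vs Chen: Diaz, 13–8.
Diaz vs Varga: Varga, 16–5.
Diaz beats Chen; loses to Weber, Varga — 1 pairwise win.

1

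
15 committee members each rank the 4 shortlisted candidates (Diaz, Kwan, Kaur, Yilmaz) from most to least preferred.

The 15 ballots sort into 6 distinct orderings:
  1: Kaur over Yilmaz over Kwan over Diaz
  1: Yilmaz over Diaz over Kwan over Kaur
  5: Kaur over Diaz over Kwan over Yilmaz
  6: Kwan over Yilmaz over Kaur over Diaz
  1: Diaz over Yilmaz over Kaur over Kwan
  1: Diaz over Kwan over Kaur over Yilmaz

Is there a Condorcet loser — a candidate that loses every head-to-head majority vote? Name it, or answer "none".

none

Head-to-head results (15 committee members):
Diaz vs Kwan: 1+5+1+1 = 8 for Diaz, 7 for Kwan — Diaz by 8–7.
Diaz vs Kaur: 1+1+1 = 3 for Diaz, 12 for Kaur — Kaur by 12–3.
Diaz vs Yilmaz: Yilmaz, 8–7.
Kwan vs Kaur: Kwan wins 8–7.
Kwan vs Yilmaz: 12 to 3, Kwan.
Kaur–Yilmaz: Yilmaz 8–7.
Each candidate has at least one pairwise win (Diaz beats Kwan; Kwan beats Kaur; Kaur beats Diaz; Yilmaz beats Diaz) — no Condorcet loser.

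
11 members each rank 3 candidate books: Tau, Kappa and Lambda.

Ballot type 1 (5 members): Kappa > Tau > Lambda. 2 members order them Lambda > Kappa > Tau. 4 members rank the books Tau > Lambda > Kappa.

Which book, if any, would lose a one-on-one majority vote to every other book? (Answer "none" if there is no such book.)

Head-to-head results (11 members):
Tau vs Kappa: Kappa, 7–4.
Tau vs Lambda: 5+4 = 9 for Tau, 2 for Lambda — Tau by 9–2.
Kappa vs Lambda: Kappa is ranked higher on 5 ballots, Lambda on 6. Lambda wins 6–5.
Each book has at least one pairwise win (Tau beats Lambda; Kappa beats Tau; Lambda beats Kappa) — no Condorcet loser.

none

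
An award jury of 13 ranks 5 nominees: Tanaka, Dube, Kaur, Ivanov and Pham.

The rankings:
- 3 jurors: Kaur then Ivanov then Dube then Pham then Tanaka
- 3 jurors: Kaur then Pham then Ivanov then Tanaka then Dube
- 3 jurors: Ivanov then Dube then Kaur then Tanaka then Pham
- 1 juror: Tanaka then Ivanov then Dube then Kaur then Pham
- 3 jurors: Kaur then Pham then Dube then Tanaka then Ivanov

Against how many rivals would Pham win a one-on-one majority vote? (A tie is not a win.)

1

Pham against each rival (13 jurors):
Pham vs Tanaka: Pham wins 9–4.
Pham–Dube: Dube 7–6.
Pham vs Kaur: Kaur, 13–0.
Pham vs Ivanov: Ivanov, 7–6.
Pham beats Tanaka; loses to Dube, Kaur, Ivanov — 1 pairwise win.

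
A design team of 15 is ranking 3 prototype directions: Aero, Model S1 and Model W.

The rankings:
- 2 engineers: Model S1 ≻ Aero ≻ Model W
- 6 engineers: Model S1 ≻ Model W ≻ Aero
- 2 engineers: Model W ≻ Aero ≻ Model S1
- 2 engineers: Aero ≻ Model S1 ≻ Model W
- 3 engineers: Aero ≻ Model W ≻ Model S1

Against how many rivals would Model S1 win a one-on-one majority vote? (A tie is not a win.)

Model S1 against each rival (15 engineers):
Model S1 vs Aero: Model S1 preferred on 2+6 = 8 ballots; Model S1 wins 8–7.
Model S1 vs Model W: Model S1 wins 10–5.
Model S1 beats Aero, Model W — 2 pairwise wins.

2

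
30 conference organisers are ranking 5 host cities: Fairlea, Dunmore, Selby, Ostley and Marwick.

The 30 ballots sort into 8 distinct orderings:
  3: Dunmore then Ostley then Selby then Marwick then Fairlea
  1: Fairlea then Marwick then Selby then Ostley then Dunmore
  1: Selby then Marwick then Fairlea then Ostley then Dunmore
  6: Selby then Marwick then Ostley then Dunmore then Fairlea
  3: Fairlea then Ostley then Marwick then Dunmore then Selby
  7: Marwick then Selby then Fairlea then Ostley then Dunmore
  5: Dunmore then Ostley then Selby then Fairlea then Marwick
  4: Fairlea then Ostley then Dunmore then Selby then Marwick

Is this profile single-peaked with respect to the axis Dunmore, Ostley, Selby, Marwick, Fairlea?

no

Axis positions: Dunmore=1, Ostley=2, Selby=3, Marwick=4, Fairlea=5.
Cluster 1 (peak Dunmore at position 1): ranking walks positions 1-2-3-4-5, expanding outward from the peak — single-peaked.
Cluster 2 (peak Fairlea at position 5): ranking walks positions 5-4-3-2-1, expanding outward from the peak — single-peaked.
Cluster 3 (peak Selby at position 3): ranking walks positions 3-4-5-2-1, expanding outward from the peak — single-peaked.
Cluster 4 (peak Selby at position 3): ranking walks positions 3-4-2-1-5, expanding outward from the peak — single-peaked.
Cluster 5: ranking walks positions 5-2-4-1-3; Ostley is ranked above Marwick even though Marwick lies between Ostley and the peak Fairlea on the axis — preferences dip and rise again. Not single-peaked.
Cluster 6 (peak Marwick at position 4): ranking walks positions 4-3-5-2-1, expanding outward from the peak — single-peaked.
Cluster 7: ranking walks positions 1-2-3-5-4; Fairlea is ranked above Marwick even though Marwick lies between Fairlea and the peak Dunmore on the axis — preferences dip and rise again. Not single-peaked.
Cluster 8: ranking walks positions 5-2-1-3-4; Ostley is ranked above Marwick even though Marwick lies between Ostley and the peak Fairlea on the axis — preferences dip and rise again. Not single-peaked.
Cluster 5 violates single-peakedness, so the profile is not single-peaked on this axis.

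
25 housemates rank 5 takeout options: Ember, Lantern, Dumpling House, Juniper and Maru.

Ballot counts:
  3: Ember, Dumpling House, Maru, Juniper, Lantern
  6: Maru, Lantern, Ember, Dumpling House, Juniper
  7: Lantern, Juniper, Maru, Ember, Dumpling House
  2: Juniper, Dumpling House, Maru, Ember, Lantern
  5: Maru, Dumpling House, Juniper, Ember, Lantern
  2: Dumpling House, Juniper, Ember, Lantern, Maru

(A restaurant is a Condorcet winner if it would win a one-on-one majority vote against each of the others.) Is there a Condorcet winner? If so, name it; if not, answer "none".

Maru

Pairwise majorities:
Ember vs Lantern: Lantern wins 13–12.
Ember vs Dumpling House: Ember, 16–9.
Ember vs Juniper: Juniper, 16–9.
Ember vs Maru: Maru, 20–5.
Lantern vs Dumpling House: Lantern wins 13–12.
Lantern vs Juniper: Lantern, 13–12.
Lantern–Maru: Maru 16–9.
Dumpling House vs Juniper: Dumpling House, 16–9.
Dumpling House vs Maru: Maru wins 18–7.
Juniper vs Maru: Maru wins 14–11.
Maru beats each of Ember, Lantern, Dumpling House, Juniper — Maru is the Condorcet winner.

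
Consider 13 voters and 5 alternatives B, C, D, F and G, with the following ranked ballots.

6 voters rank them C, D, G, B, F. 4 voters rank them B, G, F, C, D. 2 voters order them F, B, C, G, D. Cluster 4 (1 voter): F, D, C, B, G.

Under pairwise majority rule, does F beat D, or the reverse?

Ballots ranking F above D: 4 + 2 + 1 = 7.
Ballots ranking D above F: 13 − 7 = 6.
F wins the head-to-head 7–6.

F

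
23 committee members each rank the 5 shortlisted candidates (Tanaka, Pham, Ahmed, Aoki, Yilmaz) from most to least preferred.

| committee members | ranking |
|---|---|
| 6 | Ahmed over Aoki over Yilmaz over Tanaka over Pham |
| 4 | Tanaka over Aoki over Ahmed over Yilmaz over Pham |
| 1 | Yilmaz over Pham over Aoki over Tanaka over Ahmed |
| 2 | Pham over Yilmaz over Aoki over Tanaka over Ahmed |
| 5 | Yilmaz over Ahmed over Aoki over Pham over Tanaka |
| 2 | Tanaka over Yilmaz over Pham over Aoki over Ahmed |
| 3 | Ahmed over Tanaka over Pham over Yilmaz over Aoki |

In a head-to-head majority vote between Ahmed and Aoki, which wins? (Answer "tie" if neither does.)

Ballots ranking Ahmed above Aoki: 6 + 5 + 3 = 14.
Ballots ranking Aoki above Ahmed: 23 − 14 = 9.
Ahmed wins the head-to-head 14–9.

Ahmed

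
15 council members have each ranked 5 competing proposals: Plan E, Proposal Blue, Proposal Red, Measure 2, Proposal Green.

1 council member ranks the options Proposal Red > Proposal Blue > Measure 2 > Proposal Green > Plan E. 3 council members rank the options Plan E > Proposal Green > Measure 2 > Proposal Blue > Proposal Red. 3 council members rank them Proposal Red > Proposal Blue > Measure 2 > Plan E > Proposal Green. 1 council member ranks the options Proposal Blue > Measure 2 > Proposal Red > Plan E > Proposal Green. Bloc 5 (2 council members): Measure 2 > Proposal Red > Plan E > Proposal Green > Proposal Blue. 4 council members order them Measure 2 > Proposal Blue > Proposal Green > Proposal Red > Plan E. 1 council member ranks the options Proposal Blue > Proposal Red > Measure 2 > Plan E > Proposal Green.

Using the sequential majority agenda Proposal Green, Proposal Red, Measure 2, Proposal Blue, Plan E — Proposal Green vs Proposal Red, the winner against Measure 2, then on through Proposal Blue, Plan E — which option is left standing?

Round 1: Proposal Green vs Proposal Red — 7–8, Proposal Red advances.
Round 2: Proposal Red vs Measure 2 — 5–10, Measure 2 advances.
Round 3: Measure 2 vs Proposal Blue — 9–6, Measure 2 advances.
Round 4: Measure 2 vs Plan E — 12–3, Measure 2 advances.
The agenda winner is Measure 2.

Measure 2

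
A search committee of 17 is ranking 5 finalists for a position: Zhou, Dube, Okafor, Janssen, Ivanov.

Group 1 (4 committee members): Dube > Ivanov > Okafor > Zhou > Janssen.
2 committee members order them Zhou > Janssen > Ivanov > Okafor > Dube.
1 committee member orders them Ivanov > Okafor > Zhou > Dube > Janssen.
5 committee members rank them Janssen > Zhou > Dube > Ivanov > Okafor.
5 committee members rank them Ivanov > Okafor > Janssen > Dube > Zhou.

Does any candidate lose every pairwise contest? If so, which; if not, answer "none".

Zhou

Pairwise majorities:
Zhou vs Dube: Dube, 9–8.
Zhou vs Okafor: Okafor, 10–7.
Zhou vs Janssen: 7 to 10, Janssen.
Zhou vs Ivanov: 7 to 10, Ivanov.
Dube vs Okafor: Dube, 9–8.
Dube vs Janssen: 5 to 12, Janssen.
Dube vs Ivanov: Dube, 9–8.
Okafor vs Janssen: Okafor, 10–7.
Okafor vs Ivanov: 0 for Okafor, 17 for Ivanov — Ivanov by 17–0.
Janssen vs Ivanov: Ivanov wins 10–7.
Zhou is beaten in every head-to-head and is the Condorcet loser.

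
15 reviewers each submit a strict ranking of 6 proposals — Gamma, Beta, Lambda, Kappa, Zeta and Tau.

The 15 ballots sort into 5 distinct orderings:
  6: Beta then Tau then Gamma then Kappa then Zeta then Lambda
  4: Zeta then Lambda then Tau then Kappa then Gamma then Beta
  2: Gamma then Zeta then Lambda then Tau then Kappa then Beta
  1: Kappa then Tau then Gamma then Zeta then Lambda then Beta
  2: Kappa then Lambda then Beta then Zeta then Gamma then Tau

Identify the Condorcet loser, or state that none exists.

none

Pairwise majorities:
Gamma vs Beta: Gamma preferred on 4+2+1 = 7 ballots; Beta wins 8–7.
Gamma–Lambda: Gamma 9–6.
Gamma–Kappa: Gamma 8–7.
Gamma vs Zeta: Gamma, 9–6.
Gamma vs Tau: 4 to 11, Tau.
Beta vs Lambda: Beta is ranked higher on 6 ballots, Lambda on 9. Lambda wins 9–6.
Beta–Kappa: Kappa 9–6.
Beta vs Zeta: 8 to 7, Beta.
Beta vs Tau: 8 to 7, Beta.
Lambda–Kappa: Kappa 9–6.
Lambda vs Zeta: Lambda is ranked higher on 2 ballots, Zeta on 13. Zeta wins 13–2.
Lambda vs Tau: 8 to 7, Lambda.
Kappa vs Zeta: Kappa preferred on 6+1+2 = 9 ballots; Kappa wins 9–6.
Kappa–Tau: Tau 12–3.
Zeta–Tau: Zeta 8–7.
Every project wins at least one matchup (Gamma beats Lambda; Beta beats Gamma; Lambda beats Beta; Kappa beats Beta; Zeta beats Lambda; Tau beats Gamma), so there is no Condorcet loser.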